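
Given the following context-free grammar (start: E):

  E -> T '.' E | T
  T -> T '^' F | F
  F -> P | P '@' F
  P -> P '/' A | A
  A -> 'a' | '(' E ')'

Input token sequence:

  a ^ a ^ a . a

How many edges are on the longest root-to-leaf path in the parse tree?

[E [T [T [T [F [P [A a]]]] ^ [F [P [A a]]]] ^ [F [P [A a]]]] . [E [T [F [P [A a]]]]]]

7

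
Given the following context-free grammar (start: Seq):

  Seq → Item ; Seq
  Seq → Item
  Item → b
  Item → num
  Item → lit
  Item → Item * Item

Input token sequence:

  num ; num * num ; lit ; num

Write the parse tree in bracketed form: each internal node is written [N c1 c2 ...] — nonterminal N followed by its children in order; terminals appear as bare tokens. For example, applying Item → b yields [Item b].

Seq
Item ; Seq
num ; Seq
num ; Item ; Seq
num ; Item * Item ; Seq
num ; num * Item ; Seq
num ; num * num ; Seq
num ; num * num ; Item ; Seq
num ; num * num ; lit ; Seq
num ; num * num ; lit ; Item
num ; num * num ; lit ; num

[Seq [Item num] ; [Seq [Item [Item num] * [Item num]] ; [Seq [Item lit] ; [Seq [Item num]]]]]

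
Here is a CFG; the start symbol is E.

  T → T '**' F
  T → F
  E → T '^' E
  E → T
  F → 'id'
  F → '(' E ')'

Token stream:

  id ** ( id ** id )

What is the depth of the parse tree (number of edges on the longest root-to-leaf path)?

[E [T [T [F id]] ** [F ( [E [T [T [F id]] ** [F id]]] )]]]

7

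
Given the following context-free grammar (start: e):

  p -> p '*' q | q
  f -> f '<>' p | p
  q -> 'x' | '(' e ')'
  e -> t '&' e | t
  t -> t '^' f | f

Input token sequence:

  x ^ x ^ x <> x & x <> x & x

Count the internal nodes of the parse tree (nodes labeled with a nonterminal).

[e [t [t [t [f [p [q x]]]] ^ [f [p [q x]]]] ^ [f [f [p [q x]]] <> [p [q x]]]] & [e [t [f [f [p [q x]]] <> [p [q x]]]] & [e [t [f [p [q x]]]]]]]

29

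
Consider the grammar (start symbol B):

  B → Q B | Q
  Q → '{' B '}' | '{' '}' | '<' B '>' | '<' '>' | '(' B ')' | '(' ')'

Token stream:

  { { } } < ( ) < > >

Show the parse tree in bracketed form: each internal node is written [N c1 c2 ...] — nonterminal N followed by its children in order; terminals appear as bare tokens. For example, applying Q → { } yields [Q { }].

B
Q B
{ B } B
{ Q } B
{ { } } B
{ { } } Q
{ { } } < B >
{ { } } < Q B >
{ { } } < ( ) B >
{ { } } < ( ) Q >
{ { } } < ( ) < > >

[B [Q { [B [Q { }]] }] [B [Q < [B [Q ( )] [B [Q < >]]] >]]]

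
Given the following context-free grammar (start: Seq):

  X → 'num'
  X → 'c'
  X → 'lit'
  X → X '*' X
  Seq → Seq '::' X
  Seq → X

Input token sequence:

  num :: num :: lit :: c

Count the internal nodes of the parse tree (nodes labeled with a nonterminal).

[Seq [Seq [Seq [Seq [X num]] :: [X num]] :: [X lit]] :: [X c]]

8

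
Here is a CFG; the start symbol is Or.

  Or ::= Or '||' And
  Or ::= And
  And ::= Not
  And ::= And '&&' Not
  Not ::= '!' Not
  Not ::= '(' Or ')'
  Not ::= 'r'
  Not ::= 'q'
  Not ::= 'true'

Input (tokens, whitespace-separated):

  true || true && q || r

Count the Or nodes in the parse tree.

[Or [Or [Or [And [Not true]]] || [And [And [Not true]] && [Not q]]] || [And [Not r]]]

3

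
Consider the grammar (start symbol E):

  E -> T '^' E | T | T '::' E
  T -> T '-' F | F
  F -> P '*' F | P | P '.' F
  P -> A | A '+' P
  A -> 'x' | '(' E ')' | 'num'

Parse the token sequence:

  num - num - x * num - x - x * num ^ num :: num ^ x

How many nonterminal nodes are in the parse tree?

[E [T [T [T [T [T [F [P [A num]]]] - [F [P [A num]]]] - [F [P [A x]] * [F [P [A num]]]]] - [F [P [A x]]]] - [F [P [A x]] * [F [P [A num]]]]] ^ [E [T [F [P [A num]]]] :: [E [T [F [P [A num]]]] ^ [E [T [F [P [A x]]]]]]]]

42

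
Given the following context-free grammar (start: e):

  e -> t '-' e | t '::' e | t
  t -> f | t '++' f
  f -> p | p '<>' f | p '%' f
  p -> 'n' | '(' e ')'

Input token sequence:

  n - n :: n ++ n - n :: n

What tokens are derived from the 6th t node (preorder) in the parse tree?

n

[e [t [f [p n]]] - [e [t [f [p n]]] :: [e [t [t [f [p n]]] ++ [f [p n]]] - [e [t [f [p n]]] :: [e [t [f [p n]]]]]]]]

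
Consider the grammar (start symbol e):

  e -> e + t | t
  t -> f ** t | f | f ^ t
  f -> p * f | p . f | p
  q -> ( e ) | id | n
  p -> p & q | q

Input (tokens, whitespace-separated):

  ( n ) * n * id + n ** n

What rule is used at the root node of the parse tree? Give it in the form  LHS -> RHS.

[e [e [t [f [p [q ( [e [t [f [p [q n]]]]] )]] * [f [p [q n]] * [f [p [q id]]]]]]] + [t [f [p [q n]]] ** [t [f [p [q n]]]]]]

e -> e + t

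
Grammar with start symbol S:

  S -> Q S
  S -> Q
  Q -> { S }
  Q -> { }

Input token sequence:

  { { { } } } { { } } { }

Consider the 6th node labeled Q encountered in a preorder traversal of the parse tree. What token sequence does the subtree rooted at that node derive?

[S [Q { [S [Q { [S [Q { }]] }]] }] [S [Q { [S [Q { }]] }] [S [Q { }]]]]

{ }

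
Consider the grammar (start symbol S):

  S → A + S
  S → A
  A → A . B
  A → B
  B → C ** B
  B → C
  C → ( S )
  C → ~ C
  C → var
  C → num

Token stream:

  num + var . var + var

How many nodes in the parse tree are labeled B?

4

[S [A [B [C num]]] + [S [A [A [B [C var]]] . [B [C var]]] + [S [A [B [C var]]]]]]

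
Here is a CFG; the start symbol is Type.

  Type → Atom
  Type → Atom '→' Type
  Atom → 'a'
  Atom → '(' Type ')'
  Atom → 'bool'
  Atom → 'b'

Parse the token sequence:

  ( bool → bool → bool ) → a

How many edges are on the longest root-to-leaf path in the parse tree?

6

[Type [Atom ( [Type [Atom bool] → [Type [Atom bool] → [Type [Atom bool]]]] )] → [Type [Atom a]]]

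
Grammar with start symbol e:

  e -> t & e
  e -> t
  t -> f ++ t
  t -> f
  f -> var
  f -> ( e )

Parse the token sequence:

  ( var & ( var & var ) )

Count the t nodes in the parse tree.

[e [t [f ( [e [t [f var]] & [e [t [f ( [e [t [f var]] & [e [t [f var]]]] )]]]] )]]]

5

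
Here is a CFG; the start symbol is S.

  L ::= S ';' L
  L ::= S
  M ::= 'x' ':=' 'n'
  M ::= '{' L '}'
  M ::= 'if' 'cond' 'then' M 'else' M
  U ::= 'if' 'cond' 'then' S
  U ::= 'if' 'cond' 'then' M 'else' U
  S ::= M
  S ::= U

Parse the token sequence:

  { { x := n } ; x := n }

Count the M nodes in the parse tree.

4

[S [M { [L [S [M { [L [S [M x := n]]] }]] ; [L [S [M x := n]]]] }]]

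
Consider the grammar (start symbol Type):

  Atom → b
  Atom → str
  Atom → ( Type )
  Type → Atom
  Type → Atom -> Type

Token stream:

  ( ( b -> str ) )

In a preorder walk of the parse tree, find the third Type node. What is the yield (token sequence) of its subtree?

b -> str

[Type [Atom ( [Type [Atom ( [Type [Atom b] -> [Type [Atom str]]] )]] )]]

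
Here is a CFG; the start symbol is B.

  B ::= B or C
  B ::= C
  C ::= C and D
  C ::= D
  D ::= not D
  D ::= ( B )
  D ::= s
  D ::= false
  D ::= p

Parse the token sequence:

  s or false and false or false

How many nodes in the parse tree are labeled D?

4

[B [B [B [C [D s]]] or [C [C [D false]] and [D false]]] or [C [D false]]]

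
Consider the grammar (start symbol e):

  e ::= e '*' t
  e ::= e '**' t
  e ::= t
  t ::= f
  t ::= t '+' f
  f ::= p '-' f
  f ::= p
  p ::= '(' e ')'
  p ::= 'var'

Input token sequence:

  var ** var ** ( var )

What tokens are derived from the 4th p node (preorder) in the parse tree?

[e [e [e [t [f [p var]]]] ** [t [f [p var]]]] ** [t [f [p ( [e [t [f [p var]]]] )]]]]

var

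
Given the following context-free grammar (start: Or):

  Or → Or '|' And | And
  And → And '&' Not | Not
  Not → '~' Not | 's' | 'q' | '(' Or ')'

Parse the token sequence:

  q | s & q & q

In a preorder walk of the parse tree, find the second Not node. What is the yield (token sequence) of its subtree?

s

[Or [Or [And [Not q]]] | [And [And [And [Not s]] & [Not q]] & [Not q]]]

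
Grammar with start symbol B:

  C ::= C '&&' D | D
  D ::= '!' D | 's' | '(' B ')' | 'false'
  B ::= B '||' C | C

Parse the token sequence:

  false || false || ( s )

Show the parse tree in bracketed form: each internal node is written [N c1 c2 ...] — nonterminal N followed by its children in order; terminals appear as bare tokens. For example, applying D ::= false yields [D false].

B
B || C
B || C || C
C || C || C
D || C || C
false || C || C
false || D || C
false || false || C
false || false || D
false || false || ( B )
false || false || ( C )
false || false || ( D )
false || false || ( s )

[B [B [B [C [D false]]] || [C [D false]]] || [C [D ( [B [C [D s]]] )]]]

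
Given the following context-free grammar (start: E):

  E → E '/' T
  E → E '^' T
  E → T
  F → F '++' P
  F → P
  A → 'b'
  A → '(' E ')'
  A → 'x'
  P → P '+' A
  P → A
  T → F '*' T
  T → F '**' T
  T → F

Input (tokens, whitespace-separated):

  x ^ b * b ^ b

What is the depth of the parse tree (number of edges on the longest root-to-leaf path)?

[E [E [E [T [F [P [A x]]]]] ^ [T [F [P [A b]]] * [T [F [P [A b]]]]]] ^ [T [F [P [A b]]]]]

7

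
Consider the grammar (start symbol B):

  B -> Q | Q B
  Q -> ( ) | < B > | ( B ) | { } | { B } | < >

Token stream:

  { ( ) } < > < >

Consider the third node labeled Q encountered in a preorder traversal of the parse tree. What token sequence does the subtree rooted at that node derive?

< >

[B [Q { [B [Q ( )]] }] [B [Q < >] [B [Q < >]]]]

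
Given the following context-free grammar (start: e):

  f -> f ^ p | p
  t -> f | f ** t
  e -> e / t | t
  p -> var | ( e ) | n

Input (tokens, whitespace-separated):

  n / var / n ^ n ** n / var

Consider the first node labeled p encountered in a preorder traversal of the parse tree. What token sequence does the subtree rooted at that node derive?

n

[e [e [e [e [t [f [p n]]]] / [t [f [p var]]]] / [t [f [f [p n]] ^ [p n]] ** [t [f [p n]]]]] / [t [f [p var]]]]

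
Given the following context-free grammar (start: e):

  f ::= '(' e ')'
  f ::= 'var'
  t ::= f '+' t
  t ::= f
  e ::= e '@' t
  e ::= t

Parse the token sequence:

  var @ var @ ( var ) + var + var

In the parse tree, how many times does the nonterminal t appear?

6

[e [e [e [t [f var]]] @ [t [f var]]] @ [t [f ( [e [t [f var]]] )] + [t [f var] + [t [f var]]]]]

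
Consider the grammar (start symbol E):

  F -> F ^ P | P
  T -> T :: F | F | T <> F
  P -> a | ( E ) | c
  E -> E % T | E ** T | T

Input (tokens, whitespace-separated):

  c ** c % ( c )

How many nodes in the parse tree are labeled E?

[E [E [E [T [F [P c]]]] ** [T [F [P c]]]] % [T [F [P ( [E [T [F [P c]]]] )]]]]

4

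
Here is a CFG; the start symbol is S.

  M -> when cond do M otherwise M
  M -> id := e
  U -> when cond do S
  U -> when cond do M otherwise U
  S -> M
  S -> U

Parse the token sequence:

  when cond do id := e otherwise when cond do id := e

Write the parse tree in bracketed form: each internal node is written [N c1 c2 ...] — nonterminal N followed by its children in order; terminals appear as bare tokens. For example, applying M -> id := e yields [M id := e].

S
U
when cond do M otherwise U
when cond do id := e otherwise U
when cond do id := e otherwise when cond do S
when cond do id := e otherwise when cond do M
when cond do id := e otherwise when cond do id := e

[S [U when cond do [M id := e] otherwise [U when cond do [S [M id := e]]]]]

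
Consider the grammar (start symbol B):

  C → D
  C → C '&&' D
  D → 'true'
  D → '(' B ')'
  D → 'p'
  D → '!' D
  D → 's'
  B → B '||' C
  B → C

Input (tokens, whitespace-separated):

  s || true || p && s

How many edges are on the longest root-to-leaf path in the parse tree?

[B [B [B [C [D s]]] || [C [D true]]] || [C [C [D p]] && [D s]]]

5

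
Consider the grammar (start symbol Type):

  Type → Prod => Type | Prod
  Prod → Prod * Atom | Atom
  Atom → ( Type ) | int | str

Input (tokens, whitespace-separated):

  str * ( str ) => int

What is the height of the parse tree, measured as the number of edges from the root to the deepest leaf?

6

[Type [Prod [Prod [Atom str]] * [Atom ( [Type [Prod [Atom str]]] )]] => [Type [Prod [Atom int]]]]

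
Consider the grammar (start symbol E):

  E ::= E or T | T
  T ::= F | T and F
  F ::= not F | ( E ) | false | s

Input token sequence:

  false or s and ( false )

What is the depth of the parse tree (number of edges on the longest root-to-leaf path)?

[E [E [T [F false]]] or [T [T [F s]] and [F ( [E [T [F false]]] )]]]

6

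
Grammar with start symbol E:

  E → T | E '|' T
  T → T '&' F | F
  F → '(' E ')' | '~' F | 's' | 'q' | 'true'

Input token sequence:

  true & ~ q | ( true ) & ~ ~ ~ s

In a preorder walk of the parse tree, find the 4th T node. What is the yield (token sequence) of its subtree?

[E [E [T [T [F true]] & [F ~ [F q]]]] | [T [T [F ( [E [T [F true]]] )]] & [F ~ [F ~ [F ~ [F s]]]]]]

( true )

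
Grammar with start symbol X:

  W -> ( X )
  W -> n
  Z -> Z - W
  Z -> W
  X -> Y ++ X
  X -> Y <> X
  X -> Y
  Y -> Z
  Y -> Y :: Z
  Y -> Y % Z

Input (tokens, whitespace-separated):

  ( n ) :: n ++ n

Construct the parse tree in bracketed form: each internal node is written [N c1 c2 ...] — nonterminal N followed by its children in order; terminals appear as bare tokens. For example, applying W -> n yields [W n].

[X [Y [Y [Z [W ( [X [Y [Z [W n]]]] )]]] :: [Z [W n]]] ++ [X [Y [Z [W n]]]]]

X
Y ++ X
Y :: Z ++ X
Z :: Z ++ X
W :: Z ++ X
( X ) :: Z ++ X
( Y ) :: Z ++ X
( Z ) :: Z ++ X
( W ) :: Z ++ X
( n ) :: Z ++ X
( n ) :: W ++ X
( n ) :: n ++ X
( n ) :: n ++ Y
( n ) :: n ++ Z
( n ) :: n ++ W
( n ) :: n ++ n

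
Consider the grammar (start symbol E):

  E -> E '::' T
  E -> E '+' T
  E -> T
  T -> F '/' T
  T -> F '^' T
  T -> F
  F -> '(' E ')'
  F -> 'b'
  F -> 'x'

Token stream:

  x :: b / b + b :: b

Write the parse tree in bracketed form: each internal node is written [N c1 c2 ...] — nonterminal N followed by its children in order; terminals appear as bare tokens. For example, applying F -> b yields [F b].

E
E :: T
E + T :: T
E :: T + T :: T
T :: T + T :: T
F :: T + T :: T
x :: T + T :: T
x :: F / T + T :: T
x :: b / T + T :: T
x :: b / F + T :: T
x :: b / b + T :: T
x :: b / b + F :: T
x :: b / b + b :: T
x :: b / b + b :: F
x :: b / b + b :: b

[E [E [E [E [T [F x]]] :: [T [F b] / [T [F b]]]] + [T [F b]]] :: [T [F b]]]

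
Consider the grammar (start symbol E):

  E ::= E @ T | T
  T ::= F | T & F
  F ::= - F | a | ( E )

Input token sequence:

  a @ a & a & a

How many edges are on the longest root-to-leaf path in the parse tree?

5

[E [E [T [F a]]] @ [T [T [T [F a]] & [F a]] & [F a]]]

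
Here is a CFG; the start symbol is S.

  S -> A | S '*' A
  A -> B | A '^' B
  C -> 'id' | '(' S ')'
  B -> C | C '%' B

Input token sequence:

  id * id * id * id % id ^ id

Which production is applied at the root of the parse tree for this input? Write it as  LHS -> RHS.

[S [S [S [S [A [B [C id]]]] * [A [B [C id]]]] * [A [B [C id]]]] * [A [A [B [C id] % [B [C id]]]] ^ [B [C id]]]]

S -> S '*' A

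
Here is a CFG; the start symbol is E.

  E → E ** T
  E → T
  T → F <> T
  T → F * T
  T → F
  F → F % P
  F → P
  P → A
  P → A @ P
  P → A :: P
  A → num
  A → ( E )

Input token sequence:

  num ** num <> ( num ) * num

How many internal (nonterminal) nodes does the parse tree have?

23

[E [E [T [F [P [A num]]]]] ** [T [F [P [A num]]] <> [T [F [P [A ( [E [T [F [P [A num]]]]] )]]] * [T [F [P [A num]]]]]]]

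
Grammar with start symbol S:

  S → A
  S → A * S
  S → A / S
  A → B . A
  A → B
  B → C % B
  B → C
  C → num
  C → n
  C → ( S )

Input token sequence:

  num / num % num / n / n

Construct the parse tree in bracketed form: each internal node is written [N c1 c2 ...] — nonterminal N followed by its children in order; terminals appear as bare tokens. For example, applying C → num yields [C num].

[S [A [B [C num]]] / [S [A [B [C num] % [B [C num]]]] / [S [A [B [C n]]] / [S [A [B [C n]]]]]]]

S
A / S
B / S
C / S
num / S
num / A / S
num / B / S
num / C % B / S
num / num % B / S
num / num % C / S
num / num % num / S
num / num % num / A / S
num / num % num / B / S
num / num % num / C / S
num / num % num / n / S
num / num % num / n / A
num / num % num / n / B
num / num % num / n / C
num / num % num / n / n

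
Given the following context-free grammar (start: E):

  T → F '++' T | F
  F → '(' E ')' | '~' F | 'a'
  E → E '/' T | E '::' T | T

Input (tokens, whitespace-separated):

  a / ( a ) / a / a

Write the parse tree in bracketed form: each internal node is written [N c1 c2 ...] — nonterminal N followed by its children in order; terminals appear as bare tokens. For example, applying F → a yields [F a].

[E [E [E [E [T [F a]]] / [T [F ( [E [T [F a]]] )]]] / [T [F a]]] / [T [F a]]]

E
E / T
E / T / T
E / T / T / T
T / T / T / T
F / T / T / T
a / T / T / T
a / F / T / T
a / ( E ) / T / T
a / ( T ) / T / T
a / ( F ) / T / T
a / ( a ) / T / T
a / ( a ) / F / T
a / ( a ) / a / T
a / ( a ) / a / F
a / ( a ) / a / a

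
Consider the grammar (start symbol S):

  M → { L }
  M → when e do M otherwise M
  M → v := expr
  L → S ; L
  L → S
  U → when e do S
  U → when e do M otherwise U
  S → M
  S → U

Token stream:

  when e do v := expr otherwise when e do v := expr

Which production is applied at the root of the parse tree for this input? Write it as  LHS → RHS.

[S [U when e do [M v := expr] otherwise [U when e do [S [M v := expr]]]]]

S → U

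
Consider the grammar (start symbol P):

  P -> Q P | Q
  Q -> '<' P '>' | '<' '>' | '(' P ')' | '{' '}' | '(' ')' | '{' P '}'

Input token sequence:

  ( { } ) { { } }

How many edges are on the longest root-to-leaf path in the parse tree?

5

[P [Q ( [P [Q { }]] )] [P [Q { [P [Q { }]] }]]]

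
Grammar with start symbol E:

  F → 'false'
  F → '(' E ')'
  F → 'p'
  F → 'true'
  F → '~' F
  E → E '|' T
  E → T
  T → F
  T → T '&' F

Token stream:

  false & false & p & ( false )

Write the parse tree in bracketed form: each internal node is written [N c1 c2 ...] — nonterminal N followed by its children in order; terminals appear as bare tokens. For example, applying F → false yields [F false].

E
T
T & F
T & F & F
T & F & F & F
F & F & F & F
false & F & F & F
false & false & F & F
false & false & p & F
false & false & p & ( E )
false & false & p & ( T )
false & false & p & ( F )
false & false & p & ( false )

[E [T [T [T [T [F false]] & [F false]] & [F p]] & [F ( [E [T [F false]]] )]]]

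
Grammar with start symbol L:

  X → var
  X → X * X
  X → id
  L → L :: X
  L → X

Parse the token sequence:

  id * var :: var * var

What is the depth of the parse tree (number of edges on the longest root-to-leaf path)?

[L [L [X [X id] * [X var]]] :: [X [X var] * [X var]]]

4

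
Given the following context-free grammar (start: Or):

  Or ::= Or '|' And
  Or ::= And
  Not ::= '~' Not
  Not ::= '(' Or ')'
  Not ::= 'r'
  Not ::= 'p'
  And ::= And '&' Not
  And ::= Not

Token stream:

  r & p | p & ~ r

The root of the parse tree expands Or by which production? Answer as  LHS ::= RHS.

Or ::= Or '|' And

[Or [Or [And [And [Not r]] & [Not p]]] | [And [And [Not p]] & [Not ~ [Not r]]]]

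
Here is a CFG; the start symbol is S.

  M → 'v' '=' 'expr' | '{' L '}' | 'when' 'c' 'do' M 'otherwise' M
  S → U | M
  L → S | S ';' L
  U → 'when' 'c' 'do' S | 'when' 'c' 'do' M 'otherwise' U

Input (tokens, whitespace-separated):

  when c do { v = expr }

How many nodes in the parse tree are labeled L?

1

[S [U when c do [S [M { [L [S [M v = expr]]] }]]]]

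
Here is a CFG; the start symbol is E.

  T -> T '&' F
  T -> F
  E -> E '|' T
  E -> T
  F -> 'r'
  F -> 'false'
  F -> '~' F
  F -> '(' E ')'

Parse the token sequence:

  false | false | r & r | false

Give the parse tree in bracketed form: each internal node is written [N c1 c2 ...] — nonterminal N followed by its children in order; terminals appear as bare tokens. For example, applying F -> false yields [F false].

[E [E [E [E [T [F false]]] | [T [F false]]] | [T [T [F r]] & [F r]]] | [T [F false]]]

E
E | T
E | T | T
E | T | T | T
T | T | T | T
F | T | T | T
false | T | T | T
false | F | T | T
false | false | T | T
false | false | T & F | T
false | false | F & F | T
false | false | r & F | T
false | false | r & r | T
false | false | r & r | F
false | false | r & r | false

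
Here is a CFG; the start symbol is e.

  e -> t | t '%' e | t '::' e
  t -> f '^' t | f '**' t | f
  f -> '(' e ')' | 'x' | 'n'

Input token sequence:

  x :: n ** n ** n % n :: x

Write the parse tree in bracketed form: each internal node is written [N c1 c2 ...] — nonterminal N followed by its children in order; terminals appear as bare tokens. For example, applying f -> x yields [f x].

[e [t [f x]] :: [e [t [f n] ** [t [f n] ** [t [f n]]]] % [e [t [f n]] :: [e [t [f x]]]]]]

e
t :: e
f :: e
x :: e
x :: t % e
x :: f ** t % e
x :: n ** t % e
x :: n ** f ** t % e
x :: n ** n ** t % e
x :: n ** n ** f % e
x :: n ** n ** n % e
x :: n ** n ** n % t :: e
x :: n ** n ** n % f :: e
x :: n ** n ** n % n :: e
x :: n ** n ** n % n :: t
x :: n ** n ** n % n :: f
x :: n ** n ** n % n :: x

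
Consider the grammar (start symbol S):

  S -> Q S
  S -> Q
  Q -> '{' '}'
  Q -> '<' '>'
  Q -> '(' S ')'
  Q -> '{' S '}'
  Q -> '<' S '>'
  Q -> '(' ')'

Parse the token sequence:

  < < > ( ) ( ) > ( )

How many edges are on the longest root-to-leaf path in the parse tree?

6

[S [Q < [S [Q < >] [S [Q ( )] [S [Q ( )]]]] >] [S [Q ( )]]]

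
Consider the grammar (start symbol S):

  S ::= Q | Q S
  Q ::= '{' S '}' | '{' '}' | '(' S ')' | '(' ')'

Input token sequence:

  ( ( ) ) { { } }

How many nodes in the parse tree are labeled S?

4

[S [Q ( [S [Q ( )]] )] [S [Q { [S [Q { }]] }]]]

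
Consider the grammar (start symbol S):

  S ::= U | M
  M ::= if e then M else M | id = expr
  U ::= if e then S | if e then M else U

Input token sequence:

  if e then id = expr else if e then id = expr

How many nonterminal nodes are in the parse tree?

[S [U if e then [M id = expr] else [U if e then [S [M id = expr]]]]]

6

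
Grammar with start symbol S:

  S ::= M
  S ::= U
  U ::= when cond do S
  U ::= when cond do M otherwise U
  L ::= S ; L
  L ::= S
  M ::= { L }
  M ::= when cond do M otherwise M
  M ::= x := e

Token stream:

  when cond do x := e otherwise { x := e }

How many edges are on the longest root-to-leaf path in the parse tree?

[S [M when cond do [M x := e] otherwise [M { [L [S [M x := e]]] }]]]

6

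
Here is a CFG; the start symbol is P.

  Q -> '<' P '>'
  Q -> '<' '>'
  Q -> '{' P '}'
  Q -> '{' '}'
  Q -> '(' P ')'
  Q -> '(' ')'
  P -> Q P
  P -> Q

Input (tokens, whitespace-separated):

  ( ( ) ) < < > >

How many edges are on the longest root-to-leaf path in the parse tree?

5

[P [Q ( [P [Q ( )]] )] [P [Q < [P [Q < >]] >]]]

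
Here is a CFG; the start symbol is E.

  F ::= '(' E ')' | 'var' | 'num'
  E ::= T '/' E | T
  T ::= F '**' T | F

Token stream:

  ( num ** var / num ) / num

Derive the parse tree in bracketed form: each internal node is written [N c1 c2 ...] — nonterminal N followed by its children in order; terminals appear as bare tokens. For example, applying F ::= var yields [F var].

[E [T [F ( [E [T [F num] ** [T [F var]]] / [E [T [F num]]]] )]] / [E [T [F num]]]]

E
T / E
F / E
( E ) / E
( T / E ) / E
( F ** T / E ) / E
( num ** T / E ) / E
( num ** F / E ) / E
( num ** var / E ) / E
( num ** var / T ) / E
( num ** var / F ) / E
( num ** var / num ) / E
( num ** var / num ) / T
( num ** var / num ) / F
( num ** var / num ) / num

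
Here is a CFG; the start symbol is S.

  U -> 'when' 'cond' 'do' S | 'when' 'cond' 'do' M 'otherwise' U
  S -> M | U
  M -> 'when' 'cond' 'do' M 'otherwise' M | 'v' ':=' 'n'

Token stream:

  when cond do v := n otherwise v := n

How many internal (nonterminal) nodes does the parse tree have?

4

[S [M when cond do [M v := n] otherwise [M v := n]]]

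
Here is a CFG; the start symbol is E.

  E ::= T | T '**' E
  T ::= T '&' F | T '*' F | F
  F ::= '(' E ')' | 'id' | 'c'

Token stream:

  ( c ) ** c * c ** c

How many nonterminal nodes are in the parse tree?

[E [T [F ( [E [T [F c]]] )]] ** [E [T [T [F c]] * [F c]] ** [E [T [F c]]]]]

14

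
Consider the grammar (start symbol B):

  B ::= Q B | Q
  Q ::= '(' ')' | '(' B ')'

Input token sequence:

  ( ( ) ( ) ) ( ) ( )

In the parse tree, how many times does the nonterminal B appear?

5

[B [Q ( [B [Q ( )] [B [Q ( )]]] )] [B [Q ( )] [B [Q ( )]]]]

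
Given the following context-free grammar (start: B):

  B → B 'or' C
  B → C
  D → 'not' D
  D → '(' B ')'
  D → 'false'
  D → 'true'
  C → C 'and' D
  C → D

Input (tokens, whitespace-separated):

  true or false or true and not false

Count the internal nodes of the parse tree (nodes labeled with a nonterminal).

[B [B [B [C [D true]]] or [C [D false]]] or [C [C [D true]] and [D not [D false]]]]

12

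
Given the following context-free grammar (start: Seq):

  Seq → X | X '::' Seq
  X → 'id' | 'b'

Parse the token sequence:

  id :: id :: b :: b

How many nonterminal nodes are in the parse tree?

8

[Seq [X id] :: [Seq [X id] :: [Seq [X b] :: [Seq [X b]]]]]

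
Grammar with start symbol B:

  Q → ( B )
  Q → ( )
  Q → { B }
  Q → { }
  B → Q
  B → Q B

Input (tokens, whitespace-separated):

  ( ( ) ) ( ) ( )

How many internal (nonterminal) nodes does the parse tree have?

[B [Q ( [B [Q ( )]] )] [B [Q ( )] [B [Q ( )]]]]

8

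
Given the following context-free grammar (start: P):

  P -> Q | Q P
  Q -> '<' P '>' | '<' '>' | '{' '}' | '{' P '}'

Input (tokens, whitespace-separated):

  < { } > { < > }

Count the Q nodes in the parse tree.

4

[P [Q < [P [Q { }]] >] [P [Q { [P [Q < >]] }]]]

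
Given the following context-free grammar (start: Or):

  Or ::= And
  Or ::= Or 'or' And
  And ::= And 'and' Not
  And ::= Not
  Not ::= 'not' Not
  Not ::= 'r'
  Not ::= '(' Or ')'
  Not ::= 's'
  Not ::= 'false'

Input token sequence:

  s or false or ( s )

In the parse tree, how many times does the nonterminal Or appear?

[Or [Or [Or [And [Not s]]] or [And [Not false]]] or [And [Not ( [Or [And [Not s]]] )]]]

4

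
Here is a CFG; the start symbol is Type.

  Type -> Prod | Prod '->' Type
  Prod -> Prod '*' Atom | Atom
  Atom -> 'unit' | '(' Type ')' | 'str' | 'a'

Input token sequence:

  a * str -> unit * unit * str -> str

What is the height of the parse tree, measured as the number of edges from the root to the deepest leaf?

[Type [Prod [Prod [Atom a]] * [Atom str]] -> [Type [Prod [Prod [Prod [Atom unit]] * [Atom unit]] * [Atom str]] -> [Type [Prod [Atom str]]]]]

6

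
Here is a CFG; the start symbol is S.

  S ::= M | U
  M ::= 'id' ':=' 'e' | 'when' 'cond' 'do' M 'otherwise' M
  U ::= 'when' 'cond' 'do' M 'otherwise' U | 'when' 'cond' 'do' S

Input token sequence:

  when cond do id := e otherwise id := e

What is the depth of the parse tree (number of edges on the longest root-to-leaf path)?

[S [M when cond do [M id := e] otherwise [M id := e]]]

3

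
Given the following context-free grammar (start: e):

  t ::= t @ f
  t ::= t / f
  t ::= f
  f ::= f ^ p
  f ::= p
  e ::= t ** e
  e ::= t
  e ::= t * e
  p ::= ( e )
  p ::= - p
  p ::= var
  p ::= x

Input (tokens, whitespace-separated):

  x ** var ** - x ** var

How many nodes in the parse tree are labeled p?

5

[e [t [f [p x]]] ** [e [t [f [p var]]] ** [e [t [f [p - [p x]]]] ** [e [t [f [p var]]]]]]]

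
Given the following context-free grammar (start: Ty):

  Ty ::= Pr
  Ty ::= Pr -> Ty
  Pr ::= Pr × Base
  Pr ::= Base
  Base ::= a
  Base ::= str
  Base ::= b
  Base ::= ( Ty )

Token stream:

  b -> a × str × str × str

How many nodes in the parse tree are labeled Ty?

2

[Ty [Pr [Base b]] -> [Ty [Pr [Pr [Pr [Pr [Base a]] × [Base str]] × [Base str]] × [Base str]]]]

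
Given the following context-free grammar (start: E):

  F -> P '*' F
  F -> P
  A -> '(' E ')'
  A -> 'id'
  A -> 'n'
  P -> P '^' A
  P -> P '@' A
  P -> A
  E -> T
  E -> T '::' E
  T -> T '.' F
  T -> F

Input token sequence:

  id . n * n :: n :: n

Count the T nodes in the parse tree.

4

[E [T [T [F [P [A id]]]] . [F [P [A n]] * [F [P [A n]]]]] :: [E [T [F [P [A n]]]] :: [E [T [F [P [A n]]]]]]]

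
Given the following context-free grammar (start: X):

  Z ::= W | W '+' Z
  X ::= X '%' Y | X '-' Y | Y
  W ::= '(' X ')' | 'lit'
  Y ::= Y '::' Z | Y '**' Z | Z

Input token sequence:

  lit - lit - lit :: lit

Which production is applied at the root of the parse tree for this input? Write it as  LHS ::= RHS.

X ::= X '-' Y

[X [X [X [Y [Z [W lit]]]] - [Y [Z [W lit]]]] - [Y [Y [Z [W lit]]] :: [Z [W lit]]]]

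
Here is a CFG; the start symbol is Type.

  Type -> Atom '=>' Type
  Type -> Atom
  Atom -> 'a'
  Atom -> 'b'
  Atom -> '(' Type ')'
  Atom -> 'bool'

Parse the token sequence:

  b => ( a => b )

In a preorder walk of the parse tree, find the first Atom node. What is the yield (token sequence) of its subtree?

[Type [Atom b] => [Type [Atom ( [Type [Atom a] => [Type [Atom b]]] )]]]

b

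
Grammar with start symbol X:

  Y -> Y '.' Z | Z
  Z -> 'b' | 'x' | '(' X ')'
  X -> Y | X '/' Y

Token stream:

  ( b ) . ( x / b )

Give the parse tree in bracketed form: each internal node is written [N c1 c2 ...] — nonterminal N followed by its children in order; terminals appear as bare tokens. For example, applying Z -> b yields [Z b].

X
Y
Y . Z
Z . Z
( X ) . Z
( Y ) . Z
( Z ) . Z
( b ) . Z
( b ) . ( X )
( b ) . ( X / Y )
( b ) . ( Y / Y )
( b ) . ( Z / Y )
( b ) . ( x / Y )
( b ) . ( x / Z )
( b ) . ( x / b )

[X [Y [Y [Z ( [X [Y [Z b]]] )]] . [Z ( [X [X [Y [Z x]]] / [Y [Z b]]] )]]]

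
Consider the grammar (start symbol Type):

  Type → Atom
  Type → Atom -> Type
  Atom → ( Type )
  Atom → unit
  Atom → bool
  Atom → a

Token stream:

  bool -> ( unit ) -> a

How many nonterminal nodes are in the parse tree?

[Type [Atom bool] -> [Type [Atom ( [Type [Atom unit]] )] -> [Type [Atom a]]]]

8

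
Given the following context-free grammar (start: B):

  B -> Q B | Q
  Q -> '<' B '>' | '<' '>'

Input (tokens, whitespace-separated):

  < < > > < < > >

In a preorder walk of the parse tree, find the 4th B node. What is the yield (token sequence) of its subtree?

[B [Q < [B [Q < >]] >] [B [Q < [B [Q < >]] >]]]

< >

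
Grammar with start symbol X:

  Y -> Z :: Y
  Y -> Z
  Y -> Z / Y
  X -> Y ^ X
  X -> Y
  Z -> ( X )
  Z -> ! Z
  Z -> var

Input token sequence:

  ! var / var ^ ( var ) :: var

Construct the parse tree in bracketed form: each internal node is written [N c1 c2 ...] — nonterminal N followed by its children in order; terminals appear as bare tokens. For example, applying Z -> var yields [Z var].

[X [Y [Z ! [Z var]] / [Y [Z var]]] ^ [X [Y [Z ( [X [Y [Z var]]] )] :: [Y [Z var]]]]]

X
Y ^ X
Z / Y ^ X
! Z / Y ^ X
! var / Y ^ X
! var / Z ^ X
! var / var ^ X
! var / var ^ Y
! var / var ^ Z :: Y
! var / var ^ ( X ) :: Y
! var / var ^ ( Y ) :: Y
! var / var ^ ( Z ) :: Y
! var / var ^ ( var ) :: Y
! var / var ^ ( var ) :: Z
! var / var ^ ( var ) :: var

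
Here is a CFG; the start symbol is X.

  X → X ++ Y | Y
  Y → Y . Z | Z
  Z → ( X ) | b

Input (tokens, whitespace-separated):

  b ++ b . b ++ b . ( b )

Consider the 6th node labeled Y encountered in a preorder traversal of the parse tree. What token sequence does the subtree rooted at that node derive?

b

[X [X [X [Y [Z b]]] ++ [Y [Y [Z b]] . [Z b]]] ++ [Y [Y [Z b]] . [Z ( [X [Y [Z b]]] )]]]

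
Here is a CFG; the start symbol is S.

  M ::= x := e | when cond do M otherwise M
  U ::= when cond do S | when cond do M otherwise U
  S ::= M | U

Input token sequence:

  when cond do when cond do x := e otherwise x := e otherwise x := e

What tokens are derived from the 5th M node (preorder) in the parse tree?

x := e

[S [M when cond do [M when cond do [M x := e] otherwise [M x := e]] otherwise [M x := e]]]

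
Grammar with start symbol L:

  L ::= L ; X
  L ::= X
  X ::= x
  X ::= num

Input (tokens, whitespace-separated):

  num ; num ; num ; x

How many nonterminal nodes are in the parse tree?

[L [L [L [L [X num]] ; [X num]] ; [X num]] ; [X x]]

8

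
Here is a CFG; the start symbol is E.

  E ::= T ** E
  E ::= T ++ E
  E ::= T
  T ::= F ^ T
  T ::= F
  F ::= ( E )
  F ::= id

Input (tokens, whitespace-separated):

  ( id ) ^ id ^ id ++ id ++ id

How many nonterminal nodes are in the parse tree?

[E [T [F ( [E [T [F id]]] )] ^ [T [F id] ^ [T [F id]]]] ++ [E [T [F id]] ++ [E [T [F id]]]]]

16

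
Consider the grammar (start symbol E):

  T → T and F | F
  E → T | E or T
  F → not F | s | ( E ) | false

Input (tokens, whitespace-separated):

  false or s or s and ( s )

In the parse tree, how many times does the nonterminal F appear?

5

[E [E [E [T [F false]]] or [T [F s]]] or [T [T [F s]] and [F ( [E [T [F s]]] )]]]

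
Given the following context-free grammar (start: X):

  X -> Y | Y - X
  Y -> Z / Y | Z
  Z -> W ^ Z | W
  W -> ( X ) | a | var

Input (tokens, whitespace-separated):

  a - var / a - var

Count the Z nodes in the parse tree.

[X [Y [Z [W a]]] - [X [Y [Z [W var]] / [Y [Z [W a]]]] - [X [Y [Z [W var]]]]]]

4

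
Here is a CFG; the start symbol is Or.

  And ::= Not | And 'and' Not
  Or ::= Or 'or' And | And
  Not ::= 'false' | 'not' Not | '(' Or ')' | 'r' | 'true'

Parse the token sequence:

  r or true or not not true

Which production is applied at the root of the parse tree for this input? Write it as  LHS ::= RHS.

[Or [Or [Or [And [Not r]]] or [And [Not true]]] or [And [Not not [Not not [Not true]]]]]

Or ::= Or 'or' And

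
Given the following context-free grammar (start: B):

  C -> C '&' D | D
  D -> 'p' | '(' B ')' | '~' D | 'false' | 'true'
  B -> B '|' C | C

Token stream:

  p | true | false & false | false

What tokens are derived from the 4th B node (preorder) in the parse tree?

[B [B [B [B [C [D p]]] | [C [D true]]] | [C [C [D false]] & [D false]]] | [C [D false]]]

p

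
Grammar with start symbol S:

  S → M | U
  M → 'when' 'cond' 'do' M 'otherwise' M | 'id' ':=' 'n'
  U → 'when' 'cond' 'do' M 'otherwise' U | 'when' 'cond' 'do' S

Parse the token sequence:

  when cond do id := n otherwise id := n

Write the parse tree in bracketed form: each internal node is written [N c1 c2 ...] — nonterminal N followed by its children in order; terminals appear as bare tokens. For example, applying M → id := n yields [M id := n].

S
M
when cond do M otherwise M
when cond do id := n otherwise M
when cond do id := n otherwise id := n

[S [M when cond do [M id := n] otherwise [M id := n]]]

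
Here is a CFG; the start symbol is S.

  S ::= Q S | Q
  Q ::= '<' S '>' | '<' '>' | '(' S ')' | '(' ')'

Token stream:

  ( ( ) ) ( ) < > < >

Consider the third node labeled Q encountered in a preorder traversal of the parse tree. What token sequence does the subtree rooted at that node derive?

( )

[S [Q ( [S [Q ( )]] )] [S [Q ( )] [S [Q < >] [S [Q < >]]]]]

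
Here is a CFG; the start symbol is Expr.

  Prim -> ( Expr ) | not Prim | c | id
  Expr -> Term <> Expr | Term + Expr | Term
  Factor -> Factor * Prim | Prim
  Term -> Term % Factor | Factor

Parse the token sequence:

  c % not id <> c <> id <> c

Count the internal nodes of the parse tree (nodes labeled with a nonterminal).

[Expr [Term [Term [Factor [Prim c]]] % [Factor [Prim not [Prim id]]]] <> [Expr [Term [Factor [Prim c]]] <> [Expr [Term [Factor [Prim id]]] <> [Expr [Term [Factor [Prim c]]]]]]]

20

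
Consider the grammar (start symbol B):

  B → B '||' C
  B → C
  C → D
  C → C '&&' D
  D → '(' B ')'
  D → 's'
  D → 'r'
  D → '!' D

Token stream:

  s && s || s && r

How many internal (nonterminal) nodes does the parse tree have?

10

[B [B [C [C [D s]] && [D s]]] || [C [C [D s]] && [D r]]]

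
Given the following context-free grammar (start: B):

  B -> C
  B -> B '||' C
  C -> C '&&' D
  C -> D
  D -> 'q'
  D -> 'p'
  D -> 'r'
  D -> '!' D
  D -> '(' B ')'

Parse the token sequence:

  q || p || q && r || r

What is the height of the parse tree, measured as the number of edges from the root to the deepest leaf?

6

[B [B [B [B [C [D q]]] || [C [D p]]] || [C [C [D q]] && [D r]]] || [C [D r]]]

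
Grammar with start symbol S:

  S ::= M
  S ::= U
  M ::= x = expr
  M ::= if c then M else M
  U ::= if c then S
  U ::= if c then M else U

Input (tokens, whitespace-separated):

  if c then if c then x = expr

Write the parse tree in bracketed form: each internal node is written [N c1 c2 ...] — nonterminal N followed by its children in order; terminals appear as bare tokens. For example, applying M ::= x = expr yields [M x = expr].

S
U
if c then S
if c then U
if c then if c then S
if c then if c then M
if c then if c then x = expr

[S [U if c then [S [U if c then [S [M x = expr]]]]]]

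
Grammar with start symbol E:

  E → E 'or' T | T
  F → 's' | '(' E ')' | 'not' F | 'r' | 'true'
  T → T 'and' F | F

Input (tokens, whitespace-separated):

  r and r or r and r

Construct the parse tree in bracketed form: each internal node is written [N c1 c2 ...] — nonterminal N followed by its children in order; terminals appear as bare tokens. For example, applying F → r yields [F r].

E
E or T
T or T
T and F or T
F and F or T
r and F or T
r and r or T
r and r or T and F
r and r or F and F
r and r or r and F
r and r or r and r

[E [E [T [T [F r]] and [F r]]] or [T [T [F r]] and [F r]]]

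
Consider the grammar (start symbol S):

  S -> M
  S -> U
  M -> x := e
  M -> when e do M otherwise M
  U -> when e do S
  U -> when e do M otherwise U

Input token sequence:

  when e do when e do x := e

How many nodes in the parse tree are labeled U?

[S [U when e do [S [U when e do [S [M x := e]]]]]]

2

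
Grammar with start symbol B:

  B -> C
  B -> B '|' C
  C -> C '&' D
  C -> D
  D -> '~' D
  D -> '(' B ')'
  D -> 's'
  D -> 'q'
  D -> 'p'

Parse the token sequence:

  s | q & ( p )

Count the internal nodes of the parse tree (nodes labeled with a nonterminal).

11

[B [B [C [D s]]] | [C [C [D q]] & [D ( [B [C [D p]]] )]]]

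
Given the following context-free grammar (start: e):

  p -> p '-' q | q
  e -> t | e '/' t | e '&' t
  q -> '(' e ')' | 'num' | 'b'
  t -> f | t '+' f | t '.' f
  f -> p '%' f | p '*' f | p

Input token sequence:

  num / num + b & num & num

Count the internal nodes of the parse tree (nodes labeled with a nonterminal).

24

[e [e [e [e [t [f [p [q num]]]]] / [t [t [f [p [q num]]]] + [f [p [q b]]]]] & [t [f [p [q num]]]]] & [t [f [p [q num]]]]]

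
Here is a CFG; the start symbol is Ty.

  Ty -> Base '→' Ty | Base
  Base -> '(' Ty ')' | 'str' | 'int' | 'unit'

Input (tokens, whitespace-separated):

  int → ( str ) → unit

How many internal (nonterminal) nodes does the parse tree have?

[Ty [Base int] → [Ty [Base ( [Ty [Base str]] )] → [Ty [Base unit]]]]

8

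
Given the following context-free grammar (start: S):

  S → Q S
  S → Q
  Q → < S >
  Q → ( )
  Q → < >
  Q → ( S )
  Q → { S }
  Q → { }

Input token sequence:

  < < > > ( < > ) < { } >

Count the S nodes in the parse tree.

[S [Q < [S [Q < >]] >] [S [Q ( [S [Q < >]] )] [S [Q < [S [Q { }]] >]]]]

6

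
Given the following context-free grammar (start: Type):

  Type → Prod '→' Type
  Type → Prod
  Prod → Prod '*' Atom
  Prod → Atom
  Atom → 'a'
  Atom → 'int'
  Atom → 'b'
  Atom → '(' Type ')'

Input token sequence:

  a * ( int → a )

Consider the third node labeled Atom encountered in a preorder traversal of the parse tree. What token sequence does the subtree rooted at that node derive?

int

[Type [Prod [Prod [Atom a]] * [Atom ( [Type [Prod [Atom int]] → [Type [Prod [Atom a]]]] )]]]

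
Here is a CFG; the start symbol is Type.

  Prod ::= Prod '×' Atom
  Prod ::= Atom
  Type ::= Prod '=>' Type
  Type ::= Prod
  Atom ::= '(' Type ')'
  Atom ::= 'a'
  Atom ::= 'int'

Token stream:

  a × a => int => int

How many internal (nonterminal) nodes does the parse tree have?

11

[Type [Prod [Prod [Atom a]] × [Atom a]] => [Type [Prod [Atom int]] => [Type [Prod [Atom int]]]]]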